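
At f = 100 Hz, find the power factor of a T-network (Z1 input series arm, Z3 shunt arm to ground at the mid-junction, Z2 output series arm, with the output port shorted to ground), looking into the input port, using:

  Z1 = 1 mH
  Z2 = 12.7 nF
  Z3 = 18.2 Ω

Step 1 — Angular frequency: ω = 2π·f = 2π·100 = 628.3 rad/s.
Step 2 — Component impedances:
  Z1: Z = jωL = j·628.3·0.001 = 0 + j0.6283 Ω
  Z2: Z = 1/(jωC) = -j/(ω·C) = 0 - j1.253e+05 Ω
  Z3: Z = R = 18.2 Ω
Step 3 — With the output port shorted to ground, the output series arm Z2 runs from the junction to ground; the shunt arm Z3 also runs from the junction to ground. They appear in parallel: Z3 || Z2 = 18.2 - j0.002643 Ω.
Step 4 — Series with input arm Z1: Z_in = Z1 + (Z3 || Z2) = 18.2 + j0.6257 Ω = 18.21∠2.0° Ω.
Step 5 — Power factor: PF = cos(φ) = Re(Z)/|Z| = 18.2/18.211 = 0.9994.
Step 6 — Type: Im(Z) = 0.6257 ⇒ lagging (phase φ = 2.0°).

PF = 0.9994 (lagging, φ = 2.0°)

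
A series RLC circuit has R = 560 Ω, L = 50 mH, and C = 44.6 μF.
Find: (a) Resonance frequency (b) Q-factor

Step 1 — Resonance condition Im(Z)=0 gives ω₀ = 1/√(LC).
Step 2 — ω₀ = 1/√(0.05·4.46e-05) = 669.6 rad/s.
Step 3 — f₀ = ω₀/(2π) = 106.6 Hz.
Step 4 — Series Q: Q = ω₀L/R = 669.6·0.05/560 = 0.05979.

(a) f₀ = 106.6 Hz  (b) Q = 0.05979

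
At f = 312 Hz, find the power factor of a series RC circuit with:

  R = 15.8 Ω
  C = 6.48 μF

Step 1 — Angular frequency: ω = 2π·f = 2π·312 = 1960 rad/s.
Step 2 — Component impedances:
  R: Z = R = 15.8 Ω
  C: Z = 1/(jωC) = -j/(ω·C) = 0 - j78.72 Ω
Step 3 — Series combination: Z_total = R + C = 15.8 - j78.72 Ω = 80.29∠-78.7° Ω.
Step 4 — Power factor: PF = cos(φ) = Re(Z)/|Z| = 15.8/80.29 = 0.1968.
Step 5 — Type: Im(Z) = -78.72 ⇒ leading (phase φ = -78.7°).

PF = 0.1968 (leading, φ = -78.7°)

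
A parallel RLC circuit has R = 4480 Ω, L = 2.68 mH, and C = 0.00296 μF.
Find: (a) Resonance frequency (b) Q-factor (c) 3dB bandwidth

Step 1 — Resonance: ω₀ = 1/√(LC) = 1/√(0.00268·2.96e-09) = 3.55e+05 rad/s.
Step 2 — f₀ = ω₀/(2π) = 5.651e+04 Hz.
Step 3 — Parallel Q: Q = R/(ω₀L) = 4480/(3.55e+05·0.00268) = 4.708.
Step 4 — Bandwidth: Δω = ω₀/Q = 7.541e+04 rad/s; BW = Δω/(2π) = 1.2e+04 Hz.

(a) f₀ = 5.651e+04 Hz  (b) Q = 4.708  (c) BW = 1.2e+04 Hz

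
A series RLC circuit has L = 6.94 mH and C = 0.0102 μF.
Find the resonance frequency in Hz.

Step 1 — Resonance condition Im(Z)=0 gives ω₀ = 1/√(LC).
Step 2 — ω₀ = 1/√(0.00694·1.02e-08) = 1.189e+05 rad/s.
Step 3 — f₀ = ω₀/(2π) = 1.892e+04 Hz.

f₀ = 1.892e+04 Hz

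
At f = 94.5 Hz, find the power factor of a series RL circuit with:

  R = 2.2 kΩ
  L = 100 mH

Step 1 — Angular frequency: ω = 2π·f = 2π·94.5 = 593.8 rad/s.
Step 2 — Component impedances:
  R: Z = R = 2200 Ω
  L: Z = jωL = j·593.8·0.1 = 0 + j59.38 Ω
Step 3 — Series combination: Z_total = R + L = 2200 + j59.38 Ω = 2201∠1.5° Ω.
Step 4 — Power factor: PF = cos(φ) = Re(Z)/|Z| = 2200/2200.8 = 0.9996.
Step 5 — Type: Im(Z) = 59.38 ⇒ lagging (phase φ = 1.5°).

PF = 0.9996 (lagging, φ = 1.5°)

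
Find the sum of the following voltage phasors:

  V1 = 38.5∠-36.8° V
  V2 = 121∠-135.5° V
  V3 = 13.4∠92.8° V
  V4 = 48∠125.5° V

Step 1 — Convert each phasor to rectangular form:
  V1 = 38.5·(cos(-36.8°) + j·sin(-36.8°)) = 30.83 - j23.06 V
  V2 = 121·(cos(-135.5°) + j·sin(-135.5°)) = -86.3 - j84.81 V
  V3 = 13.4·(cos(92.8°) + j·sin(92.8°)) = -0.6546 + j13.38 V
  V4 = 48·(cos(125.5°) + j·sin(125.5°)) = -27.87 + j39.08 V
Step 2 — Sum components: V_total = -84 - j55.41 V.
Step 3 — Convert to polar: |V_total| = 100.6 V, ∠V_total = -146.6°.

V_total = 100.6∠-146.6° V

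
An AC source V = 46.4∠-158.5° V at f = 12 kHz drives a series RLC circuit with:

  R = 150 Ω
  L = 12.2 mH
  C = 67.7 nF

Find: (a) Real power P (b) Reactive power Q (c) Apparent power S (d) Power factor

Step 1 — Angular frequency: ω = 2π·f = 2π·1.2e+04 = 7.54e+04 rad/s.
Step 2 — Component impedances:
  R: Z = R = 150 Ω
  L: Z = jωL = j·7.54e+04·0.0122 = 0 + j919.9 Ω
  C: Z = 1/(jωC) = -j/(ω·C) = 0 - j195.9 Ω
Step 3 — Series combination: Z_total = R + L + C = 150 + j724 Ω = 739.3∠78.3° Ω.
Step 4 — Source phasor: V = 46.4∠-158.5° V = -43.17 - j17.01 V.
Step 5 — Current: I = V / Z = -0.03437 + j0.05251 A = 0.06276∠123.2° A.
Step 6 — Complex power: S = V·I* = 0.5908 + j2.851 VA.
Step 7 — Real power: P = Re(S) = 0.5908 W.
Step 8 — Reactive power: Q = Im(S) = 2.851 VAR.
Step 9 — Apparent power: |S| = 2.912 VA.
Step 10 — Power factor: PF = P/|S| = 0.2029 (lagging).

(a) P = 0.5908 W  (b) Q = 2.851 VAR  (c) S = 2.912 VA  (d) PF = 0.2029 (lagging)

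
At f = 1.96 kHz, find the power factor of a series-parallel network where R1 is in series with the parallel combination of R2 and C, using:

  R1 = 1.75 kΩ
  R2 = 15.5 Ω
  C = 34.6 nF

Step 1 — Angular frequency: ω = 2π·f = 2π·1960 = 1.232e+04 rad/s.
Step 2 — Component impedances:
  R1: Z = R = 1750 Ω
  R2: Z = R = 15.5 Ω
  C: Z = 1/(jωC) = -j/(ω·C) = 0 - j2347 Ω
Step 3 — Parallel branch: R2 || C = 1/(1/R2 + 1/C) = 15.5 - j0.1024 Ω.
Step 4 — Series with R1: Z_total = R1 + (R2 || C) = 1765 - j0.1024 Ω = 1765∠-0.0° Ω.
Step 5 — Power factor: PF = cos(φ) = Re(Z)/|Z| = 1765/1765 = 1.
Step 6 — Type: Im(Z) = -0.1024 ⇒ leading (phase φ = -0.0°).

PF = 1 (leading, φ = -0.0°)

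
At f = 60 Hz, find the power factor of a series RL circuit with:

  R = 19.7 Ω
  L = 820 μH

Step 1 — Angular frequency: ω = 2π·f = 2π·60 = 377 rad/s.
Step 2 — Component impedances:
  R: Z = R = 19.7 Ω
  L: Z = jωL = j·377·0.00082 = 0 + j0.3091 Ω
Step 3 — Series combination: Z_total = R + L = 19.7 + j0.3091 Ω = 19.7∠0.9° Ω.
Step 4 — Power factor: PF = cos(φ) = Re(Z)/|Z| = 19.7/19.702 = 0.9999.
Step 5 — Type: Im(Z) = 0.3091 ⇒ lagging (phase φ = 0.9°).

PF = 0.9999 (lagging, φ = 0.9°)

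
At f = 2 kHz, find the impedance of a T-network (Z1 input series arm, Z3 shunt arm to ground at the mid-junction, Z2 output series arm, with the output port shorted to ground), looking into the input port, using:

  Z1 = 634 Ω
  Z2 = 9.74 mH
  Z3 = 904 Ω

Step 1 — Angular frequency: ω = 2π·f = 2π·2000 = 1.257e+04 rad/s.
Step 2 — Component impedances:
  Z1: Z = R = 634 Ω
  Z2: Z = jωL = j·1.257e+04·0.00974 = 0 + j122.4 Ω
  Z3: Z = R = 904 Ω
Step 3 — With the output port shorted to ground, the output series arm Z2 runs from the junction to ground; the shunt arm Z3 also runs from the junction to ground. They appear in parallel: Z3 || Z2 = 16.27 + j120.2 Ω.
Step 4 — Series with input arm Z1: Z_in = Z1 + (Z3 || Z2) = 650.3 + j120.2 Ω = 661.3∠10.5° Ω.

Z = 650.3 + j120.2 Ω = 661.3∠10.5° Ω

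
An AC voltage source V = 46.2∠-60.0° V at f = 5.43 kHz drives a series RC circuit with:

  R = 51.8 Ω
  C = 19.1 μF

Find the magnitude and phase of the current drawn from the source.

Step 1 — Angular frequency: ω = 2π·f = 2π·5430 = 3.412e+04 rad/s.
Step 2 — Component impedances:
  R: Z = R = 51.8 Ω
  C: Z = 1/(jωC) = -j/(ω·C) = 0 - j1.535 Ω
Step 3 — Series combination: Z_total = R + C = 51.8 - j1.535 Ω = 51.82∠-1.7° Ω.
Step 4 — Source phasor: V = 46.2∠-60.0° V = 23.1 - j40.01 V.
Step 5 — Ohm's law: I = V / Z_total = (23.1 - j40.01) / (51.8 - j1.535) = 0.4684 - j0.7585 A.
Step 6 — Convert to polar: |I| = 0.8915 A, ∠I = -58.3°.

I = 0.8915∠-58.3° A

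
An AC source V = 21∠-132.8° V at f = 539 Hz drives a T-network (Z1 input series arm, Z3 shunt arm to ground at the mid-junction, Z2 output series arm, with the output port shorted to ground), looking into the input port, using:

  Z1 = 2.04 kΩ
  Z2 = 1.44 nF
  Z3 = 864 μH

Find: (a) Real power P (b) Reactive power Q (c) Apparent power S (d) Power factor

Step 1 — Angular frequency: ω = 2π·f = 2π·539 = 3387 rad/s.
Step 2 — Component impedances:
  Z1: Z = R = 2040 Ω
  Z2: Z = 1/(jωC) = -j/(ω·C) = 0 - j2.051e+05 Ω
  Z3: Z = jωL = j·3387·0.000864 = 0 + j2.926 Ω
Step 3 — With the output port shorted to ground, the output series arm Z2 runs from the junction to ground; the shunt arm Z3 also runs from the junction to ground. They appear in parallel: Z3 || Z2 = 0 + j2.926 Ω.
Step 4 — Series with input arm Z1: Z_in = Z1 + (Z3 || Z2) = 2040 + j2.926 Ω = 2040∠0.1° Ω.
Step 5 — Source phasor: V = 21∠-132.8° V = -14.27 - j15.41 V.
Step 6 — Current: I = V / Z = -0.007005 - j0.007543 A = 0.01029∠-132.9° A.
Step 7 — Complex power: S = V·I* = 0.2162 + j0.0003101 VA.
Step 8 — Real power: P = Re(S) = 0.2162 W.
Step 9 — Reactive power: Q = Im(S) = 0.0003101 VAR.
Step 10 — Apparent power: |S| = 0.2162 VA.
Step 11 — Power factor: PF = P/|S| = 1 (lagging).

(a) P = 0.2162 W  (b) Q = 0.0003101 VAR  (c) S = 0.2162 VA  (d) PF = 1 (lagging)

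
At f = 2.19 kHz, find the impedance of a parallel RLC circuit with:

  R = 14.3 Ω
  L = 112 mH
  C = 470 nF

Step 1 — Angular frequency: ω = 2π·f = 2π·2190 = 1.376e+04 rad/s.
Step 2 — Component impedances:
  R: Z = R = 14.3 Ω
  L: Z = jωL = j·1.376e+04·0.112 = 0 + j1541 Ω
  C: Z = 1/(jωC) = -j/(ω·C) = 0 - j154.6 Ω
Step 3 — Parallel combination: 1/Z_total = 1/R + 1/L + 1/C; Z_total = 14.2 - j1.182 Ω = 14.25∠-4.8° Ω.

Z = 14.2 - j1.182 Ω = 14.25∠-4.8° Ω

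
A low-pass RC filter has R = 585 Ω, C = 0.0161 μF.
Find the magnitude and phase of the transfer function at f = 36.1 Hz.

Step 1 — Angular frequency: ω = 2π·36.1 = 226.8 rad/s.
Step 2 — Transfer function: H(jω) = 1/(1 + jωRC).
Step 3 — Denominator: 1 + jωRC = 1 + j·226.8·585·1.61e-08 = 1 + j0.002136.
Step 4 — H = 1 - j0.002136.
Step 5 — Magnitude: |H| = 1 (-0.0 dB); phase: φ = -0.1°.

|H| = 1 (-0.0 dB), φ = -0.1°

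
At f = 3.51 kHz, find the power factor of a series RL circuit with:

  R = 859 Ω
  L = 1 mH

Step 1 — Angular frequency: ω = 2π·f = 2π·3510 = 2.205e+04 rad/s.
Step 2 — Component impedances:
  R: Z = R = 859 Ω
  L: Z = jωL = j·2.205e+04·0.001 = 0 + j22.05 Ω
Step 3 — Series combination: Z_total = R + L = 859 + j22.05 Ω = 859.3∠1.5° Ω.
Step 4 — Power factor: PF = cos(φ) = Re(Z)/|Z| = 859/859.3 = 0.9997.
Step 5 — Type: Im(Z) = 22.05 ⇒ lagging (phase φ = 1.5°).

PF = 0.9997 (lagging, φ = 1.5°)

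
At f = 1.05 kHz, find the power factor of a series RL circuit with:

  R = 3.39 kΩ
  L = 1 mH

Step 1 — Angular frequency: ω = 2π·f = 2π·1050 = 6597 rad/s.
Step 2 — Component impedances:
  R: Z = R = 3390 Ω
  L: Z = jωL = j·6597·0.001 = 0 + j6.597 Ω
Step 3 — Series combination: Z_total = R + L = 3390 + j6.597 Ω = 3390∠0.1° Ω.
Step 4 — Power factor: PF = cos(φ) = Re(Z)/|Z| = 3390/3390 = 1.
Step 5 — Type: Im(Z) = 6.597 ⇒ lagging (phase φ = 0.1°).

PF = 1 (lagging, φ = 0.1°)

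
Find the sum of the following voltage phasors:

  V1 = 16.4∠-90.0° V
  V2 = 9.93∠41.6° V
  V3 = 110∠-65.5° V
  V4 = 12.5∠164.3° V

Step 1 — Convert each phasor to rectangular form:
  V1 = 16.4·(cos(-90.0°) + j·sin(-90.0°)) = 0 - j16.4 V
  V2 = 9.93·(cos(41.6°) + j·sin(41.6°)) = 7.426 + j6.593 V
  V3 = 110·(cos(-65.5°) + j·sin(-65.5°)) = 45.62 - j100.1 V
  V4 = 12.5·(cos(164.3°) + j·sin(164.3°)) = -12.03 + j3.383 V
Step 2 — Sum components: V_total = 41.01 - j106.5 V.
Step 3 — Convert to polar: |V_total| = 114.1 V, ∠V_total = -68.9°.

V_total = 114.1∠-68.9° V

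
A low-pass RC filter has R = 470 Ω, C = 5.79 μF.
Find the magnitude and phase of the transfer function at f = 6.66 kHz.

Step 1 — Angular frequency: ω = 2π·6660 = 4.185e+04 rad/s.
Step 2 — Transfer function: H(jω) = 1/(1 + jωRC).
Step 3 — Denominator: 1 + jωRC = 1 + j·4.185e+04·470·5.79e-06 = 1 + j113.9.
Step 4 — H = 7.711e-05 - j0.008781.
Step 5 — Magnitude: |H| = 0.008781 (-41.1 dB); phase: φ = -89.5°.

|H| = 0.008781 (-41.1 dB), φ = -89.5°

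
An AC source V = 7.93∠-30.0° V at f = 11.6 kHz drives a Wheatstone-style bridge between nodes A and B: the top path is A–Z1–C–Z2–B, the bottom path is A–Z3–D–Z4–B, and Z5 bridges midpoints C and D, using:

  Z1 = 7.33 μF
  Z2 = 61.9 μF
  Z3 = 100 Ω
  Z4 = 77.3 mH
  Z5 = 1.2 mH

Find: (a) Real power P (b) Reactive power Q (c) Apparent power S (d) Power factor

Step 1 — Angular frequency: ω = 2π·f = 2π·1.16e+04 = 7.288e+04 rad/s.
Step 2 — Component impedances:
  Z1: Z = 1/(jωC) = -j/(ω·C) = 0 - j1.872 Ω
  Z2: Z = 1/(jωC) = -j/(ω·C) = 0 - j0.2217 Ω
  Z3: Z = R = 100 Ω
  Z4: Z = jωL = j·7.288e+04·0.0773 = 0 + j5634 Ω
  Z5: Z = jωL = j·7.288e+04·0.0012 = 0 + j87.46 Ω
Step 3 — Bridge requires nodal analysis (the Z5 bridge couples midpoints C and D, so the two paths cannot be reduced to a simple series/parallel combination). Setting node B to ground and injecting 1 A at node A, the 3-node admittance system at A, C, D solves to V_A = Z_AB = 0.02056 - j2.111 Ω = 2.111∠-89.4° Ω.
Step 4 — Source phasor: V = 7.93∠-30.0° V = 6.868 - j3.965 V.
Step 5 — Current: I = V / Z = 1.91 + j3.235 A = 3.757∠59.4° A.
Step 6 — Complex power: S = V·I* = 0.2902 - j29.79 VA.
Step 7 — Real power: P = Re(S) = 0.2902 W.
Step 8 — Reactive power: Q = Im(S) = -29.79 VAR.
Step 9 — Apparent power: |S| = 29.79 VA.
Step 10 — Power factor: PF = P/|S| = 0.009742 (leading).

(a) P = 0.2902 W  (b) Q = -29.79 VAR  (c) S = 29.79 VA  (d) PF = 0.009742 (leading)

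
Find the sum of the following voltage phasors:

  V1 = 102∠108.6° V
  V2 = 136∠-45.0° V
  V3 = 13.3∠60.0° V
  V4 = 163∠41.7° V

Step 1 — Convert each phasor to rectangular form:
  V1 = 102·(cos(108.6°) + j·sin(108.6°)) = -32.53 + j96.67 V
  V2 = 136·(cos(-45.0°) + j·sin(-45.0°)) = 96.17 - j96.17 V
  V3 = 13.3·(cos(60.0°) + j·sin(60.0°)) = 6.65 + j11.52 V
  V4 = 163·(cos(41.7°) + j·sin(41.7°)) = 121.7 + j108.4 V
Step 2 — Sum components: V_total = 192 + j120.5 V.
Step 3 — Convert to polar: |V_total| = 226.6 V, ∠V_total = 32.1°.

V_total = 226.6∠32.1° V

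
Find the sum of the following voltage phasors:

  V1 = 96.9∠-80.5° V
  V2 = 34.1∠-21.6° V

Step 1 — Convert each phasor to rectangular form:
  V1 = 96.9·(cos(-80.5°) + j·sin(-80.5°)) = 15.99 - j95.57 V
  V2 = 34.1·(cos(-21.6°) + j·sin(-21.6°)) = 31.71 - j12.55 V
Step 2 — Sum components: V_total = 47.7 - j108.1 V.
Step 3 — Convert to polar: |V_total| = 118.2 V, ∠V_total = -66.2°.

V_total = 118.2∠-66.2° V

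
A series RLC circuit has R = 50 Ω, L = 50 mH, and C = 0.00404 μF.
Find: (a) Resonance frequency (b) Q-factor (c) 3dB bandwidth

Step 1 — Resonance: ω₀ = 1/√(LC) = 1/√(0.05·4.04e-09) = 7.036e+04 rad/s.
Step 2 — f₀ = ω₀/(2π) = 1.12e+04 Hz.
Step 3 — Series Q: Q = ω₀L/R = 7.036e+04·0.05/50 = 70.36.
Step 4 — Bandwidth: Δω = ω₀/Q = 1000 rad/s; BW = Δω/(2π) = 159.2 Hz.

(a) f₀ = 1.12e+04 Hz  (b) Q = 70.36  (c) BW = 159.2 Hz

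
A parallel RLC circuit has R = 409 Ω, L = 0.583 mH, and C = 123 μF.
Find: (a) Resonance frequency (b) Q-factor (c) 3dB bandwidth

Step 1 — Resonance: ω₀ = 1/√(LC) = 1/√(0.000583·0.000123) = 3734 rad/s.
Step 2 — f₀ = ω₀/(2π) = 594.3 Hz.
Step 3 — Parallel Q: Q = R/(ω₀L) = 409/(3734·0.000583) = 187.9.
Step 4 — Bandwidth: Δω = ω₀/Q = 19.88 rad/s; BW = Δω/(2π) = 3.164 Hz.

(a) f₀ = 594.3 Hz  (b) Q = 187.9  (c) BW = 3.164 Hz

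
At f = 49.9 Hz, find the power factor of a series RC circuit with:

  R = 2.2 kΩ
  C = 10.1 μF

Step 1 — Angular frequency: ω = 2π·f = 2π·49.9 = 313.5 rad/s.
Step 2 — Component impedances:
  R: Z = R = 2200 Ω
  C: Z = 1/(jωC) = -j/(ω·C) = 0 - j315.8 Ω
Step 3 — Series combination: Z_total = R + C = 2200 - j315.8 Ω = 2223∠-8.2° Ω.
Step 4 — Power factor: PF = cos(φ) = Re(Z)/|Z| = 2200/2222.5 = 0.9899.
Step 5 — Type: Im(Z) = -315.8 ⇒ leading (phase φ = -8.2°).

PF = 0.9899 (leading, φ = -8.2°)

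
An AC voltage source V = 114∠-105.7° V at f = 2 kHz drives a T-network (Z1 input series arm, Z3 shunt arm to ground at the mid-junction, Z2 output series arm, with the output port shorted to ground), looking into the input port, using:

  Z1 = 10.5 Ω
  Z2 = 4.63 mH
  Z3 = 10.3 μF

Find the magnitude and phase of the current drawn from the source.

Step 1 — Angular frequency: ω = 2π·f = 2π·2000 = 1.257e+04 rad/s.
Step 2 — Component impedances:
  Z1: Z = R = 10.5 Ω
  Z2: Z = jωL = j·1.257e+04·0.00463 = 0 + j58.18 Ω
  Z3: Z = 1/(jωC) = -j/(ω·C) = 0 - j7.726 Ω
Step 3 — With the output port shorted to ground, the output series arm Z2 runs from the junction to ground; the shunt arm Z3 also runs from the junction to ground. They appear in parallel: Z3 || Z2 = 0 - j8.909 Ω.
Step 4 — Series with input arm Z1: Z_in = Z1 + (Z3 || Z2) = 10.5 - j8.909 Ω = 13.77∠-40.3° Ω.
Step 5 — Source phasor: V = 114∠-105.7° V = -30.85 - j109.7 V.
Step 6 — Ohm's law: I = V / Z_total = (-30.85 - j109.7) / (10.5 - j8.909) = 3.448 - j7.526 A.
Step 7 — Convert to polar: |I| = 8.279 A, ∠I = -65.4°.

I = 8.279∠-65.4° A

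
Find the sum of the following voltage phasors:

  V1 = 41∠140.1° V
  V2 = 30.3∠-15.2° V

Step 1 — Convert each phasor to rectangular form:
  V1 = 41·(cos(140.1°) + j·sin(140.1°)) = -31.45 + j26.3 V
  V2 = 30.3·(cos(-15.2°) + j·sin(-15.2°)) = 29.24 - j7.944 V
Step 2 — Sum components: V_total = -2.214 + j18.36 V.
Step 3 — Convert to polar: |V_total| = 18.49 V, ∠V_total = 96.9°.

V_total = 18.49∠96.9° V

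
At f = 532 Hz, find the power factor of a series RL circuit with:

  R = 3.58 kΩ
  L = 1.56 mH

Step 1 — Angular frequency: ω = 2π·f = 2π·532 = 3343 rad/s.
Step 2 — Component impedances:
  R: Z = R = 3580 Ω
  L: Z = jωL = j·3343·0.00156 = 0 + j5.215 Ω
Step 3 — Series combination: Z_total = R + L = 3580 + j5.215 Ω = 3580∠0.1° Ω.
Step 4 — Power factor: PF = cos(φ) = Re(Z)/|Z| = 3580/3580 = 1.
Step 5 — Type: Im(Z) = 5.215 ⇒ lagging (phase φ = 0.1°).

PF = 1 (lagging, φ = 0.1°)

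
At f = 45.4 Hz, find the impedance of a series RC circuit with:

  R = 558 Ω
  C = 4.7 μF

Step 1 — Angular frequency: ω = 2π·f = 2π·45.4 = 285.3 rad/s.
Step 2 — Component impedances:
  R: Z = R = 558 Ω
  C: Z = 1/(jωC) = -j/(ω·C) = 0 - j745.9 Ω
Step 3 — Series combination: Z_total = R + C = 558 - j745.9 Ω = 931.5∠-53.2° Ω.

Z = 558 - j745.9 Ω = 931.5∠-53.2° Ω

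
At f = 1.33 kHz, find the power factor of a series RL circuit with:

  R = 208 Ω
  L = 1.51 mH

Step 1 — Angular frequency: ω = 2π·f = 2π·1330 = 8357 rad/s.
Step 2 — Component impedances:
  R: Z = R = 208 Ω
  L: Z = jωL = j·8357·0.00151 = 0 + j12.62 Ω
Step 3 — Series combination: Z_total = R + L = 208 + j12.62 Ω = 208.4∠3.5° Ω.
Step 4 — Power factor: PF = cos(φ) = Re(Z)/|Z| = 208/208.38 = 0.9982.
Step 5 — Type: Im(Z) = 12.62 ⇒ lagging (phase φ = 3.5°).

PF = 0.9982 (lagging, φ = 3.5°)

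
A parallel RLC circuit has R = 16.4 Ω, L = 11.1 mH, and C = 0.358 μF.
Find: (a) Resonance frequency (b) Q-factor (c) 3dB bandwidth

Step 1 — Resonance: ω₀ = 1/√(LC) = 1/√(0.0111·3.58e-07) = 1.586e+04 rad/s.
Step 2 — f₀ = ω₀/(2π) = 2525 Hz.
Step 3 — Parallel Q: Q = R/(ω₀L) = 16.4/(1.586e+04·0.0111) = 0.09314.
Step 4 — Bandwidth: Δω = ω₀/Q = 1.703e+05 rad/s; BW = Δω/(2π) = 2.711e+04 Hz.

(a) f₀ = 2525 Hz  (b) Q = 0.09314  (c) BW = 2.711e+04 Hz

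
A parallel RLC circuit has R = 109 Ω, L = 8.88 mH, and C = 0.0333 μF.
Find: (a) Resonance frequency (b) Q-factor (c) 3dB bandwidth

Step 1 — Resonance: ω₀ = 1/√(LC) = 1/√(0.00888·3.33e-08) = 5.815e+04 rad/s.
Step 2 — f₀ = ω₀/(2π) = 9255 Hz.
Step 3 — Parallel Q: Q = R/(ω₀L) = 109/(5.815e+04·0.00888) = 0.2111.
Step 4 — Bandwidth: Δω = ω₀/Q = 2.755e+05 rad/s; BW = Δω/(2π) = 4.385e+04 Hz.

(a) f₀ = 9255 Hz  (b) Q = 0.2111  (c) BW = 4.385e+04 Hz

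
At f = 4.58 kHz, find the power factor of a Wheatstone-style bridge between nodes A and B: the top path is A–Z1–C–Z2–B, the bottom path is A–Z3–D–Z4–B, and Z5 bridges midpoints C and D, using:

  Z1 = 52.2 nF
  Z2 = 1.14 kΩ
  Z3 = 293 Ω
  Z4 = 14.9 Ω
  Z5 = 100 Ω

Step 1 — Angular frequency: ω = 2π·f = 2π·4580 = 2.878e+04 rad/s.
Step 2 — Component impedances:
  Z1: Z = 1/(jωC) = -j/(ω·C) = 0 - j665.7 Ω
  Z2: Z = R = 1140 Ω
  Z3: Z = R = 293 Ω
  Z4: Z = R = 14.9 Ω
  Z5: Z = R = 100 Ω
Step 3 — Bridge requires nodal analysis (the Z5 bridge couples midpoints C and D, so the two paths cannot be reduced to a simple series/parallel combination). Setting node B to ground and injecting 1 A at node A, the 3-node admittance system at A, C, D solves to V_A = Z_AB = 251.4 - j97.42 Ω = 269.6∠-21.2° Ω.
Step 4 — Power factor: PF = cos(φ) = Re(Z)/|Z| = 251.38/269.6 = 0.9324.
Step 5 — Type: Im(Z) = -97.42 ⇒ leading (phase φ = -21.2°).

PF = 0.9324 (leading, φ = -21.2°)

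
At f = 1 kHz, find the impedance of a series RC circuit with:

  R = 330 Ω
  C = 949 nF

Step 1 — Angular frequency: ω = 2π·f = 2π·1000 = 6283 rad/s.
Step 2 — Component impedances:
  R: Z = R = 330 Ω
  C: Z = 1/(jωC) = -j/(ω·C) = 0 - j167.7 Ω
Step 3 — Series combination: Z_total = R + C = 330 - j167.7 Ω = 370.2∠-26.9° Ω.

Z = 330 - j167.7 Ω = 370.2∠-26.9° Ω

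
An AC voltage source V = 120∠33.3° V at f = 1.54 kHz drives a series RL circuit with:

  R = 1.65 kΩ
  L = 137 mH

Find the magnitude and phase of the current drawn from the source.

Step 1 — Angular frequency: ω = 2π·f = 2π·1540 = 9676 rad/s.
Step 2 — Component impedances:
  R: Z = R = 1650 Ω
  L: Z = jωL = j·9676·0.137 = 0 + j1326 Ω
Step 3 — Series combination: Z_total = R + L = 1650 + j1326 Ω = 2117∠38.8° Ω.
Step 4 — Source phasor: V = 120∠33.3° V = 100.3 + j65.88 V.
Step 5 — Ohm's law: I = V / Z_total = (100.3 + j65.88) / (1650 + j1326) = 0.05644 - j0.005413 A.
Step 6 — Convert to polar: |I| = 0.0567 A, ∠I = -5.5°.

I = 0.0567∠-5.5° A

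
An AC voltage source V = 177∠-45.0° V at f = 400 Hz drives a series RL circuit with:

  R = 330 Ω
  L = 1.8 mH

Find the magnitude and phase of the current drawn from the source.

Step 1 — Angular frequency: ω = 2π·f = 2π·400 = 2513 rad/s.
Step 2 — Component impedances:
  R: Z = R = 330 Ω
  L: Z = jωL = j·2513·0.0018 = 0 + j4.524 Ω
Step 3 — Series combination: Z_total = R + L = 330 + j4.524 Ω = 330∠0.8° Ω.
Step 4 — Source phasor: V = 177∠-45.0° V = 125.2 - j125.2 V.
Step 5 — Ohm's law: I = V / Z_total = (125.2 - j125.2) / (330 + j4.524) = 0.374 - j0.3844 A.
Step 6 — Convert to polar: |I| = 0.5363 A, ∠I = -45.8°.

I = 0.5363∠-45.8° A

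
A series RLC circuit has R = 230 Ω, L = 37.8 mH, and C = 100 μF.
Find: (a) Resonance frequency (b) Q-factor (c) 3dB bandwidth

Step 1 — Resonance: ω₀ = 1/√(LC) = 1/√(0.0378·0.0001) = 514.3 rad/s.
Step 2 — f₀ = ω₀/(2π) = 81.86 Hz.
Step 3 — Series Q: Q = ω₀L/R = 514.3·0.0378/230 = 0.08453.
Step 4 — Bandwidth: Δω = ω₀/Q = 6085 rad/s; BW = Δω/(2π) = 968.4 Hz.

(a) f₀ = 81.86 Hz  (b) Q = 0.08453  (c) BW = 968.4 Hz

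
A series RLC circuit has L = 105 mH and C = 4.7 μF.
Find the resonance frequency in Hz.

Step 1 — Resonance condition Im(Z)=0 gives ω₀ = 1/√(LC).
Step 2 — ω₀ = 1/√(0.105·4.7e-06) = 1423 rad/s.
Step 3 — f₀ = ω₀/(2π) = 226.6 Hz.

f₀ = 226.6 Hz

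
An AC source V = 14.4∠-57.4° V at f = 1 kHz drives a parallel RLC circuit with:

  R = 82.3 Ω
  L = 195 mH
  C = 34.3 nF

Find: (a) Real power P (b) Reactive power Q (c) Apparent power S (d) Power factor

Step 1 — Angular frequency: ω = 2π·f = 2π·1000 = 6283 rad/s.
Step 2 — Component impedances:
  R: Z = R = 82.3 Ω
  L: Z = jωL = j·6283·0.195 = 0 + j1225 Ω
  C: Z = 1/(jωC) = -j/(ω·C) = 0 - j4640 Ω
Step 3 — Parallel combination: 1/Z_total = 1/R + 1/L + 1/C; Z_total = 82.1 + j4.059 Ω = 82.2∠2.8° Ω.
Step 4 — Source phasor: V = 14.4∠-57.4° V = 7.758 - j12.13 V.
Step 5 — Current: I = V / Z = 0.08698 - j0.1521 A = 0.1752∠-60.2° A.
Step 6 — Complex power: S = V·I* = 2.52 + j0.1246 VA.
Step 7 — Real power: P = Re(S) = 2.52 W.
Step 8 — Reactive power: Q = Im(S) = 0.1246 VAR.
Step 9 — Apparent power: |S| = 2.523 VA.
Step 10 — Power factor: PF = P/|S| = 0.9988 (lagging).

(a) P = 2.52 W  (b) Q = 0.1246 VAR  (c) S = 2.523 VA  (d) PF = 0.9988 (lagging)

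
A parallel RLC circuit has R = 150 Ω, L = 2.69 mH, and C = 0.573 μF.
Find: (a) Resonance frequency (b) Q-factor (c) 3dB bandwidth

Step 1 — Resonance: ω₀ = 1/√(LC) = 1/√(0.00269·5.73e-07) = 2.547e+04 rad/s.
Step 2 — f₀ = ω₀/(2π) = 4054 Hz.
Step 3 — Parallel Q: Q = R/(ω₀L) = 150/(2.547e+04·0.00269) = 2.189.
Step 4 — Bandwidth: Δω = ω₀/Q = 1.163e+04 rad/s; BW = Δω/(2π) = 1852 Hz.

(a) f₀ = 4054 Hz  (b) Q = 2.189  (c) BW = 1852 Hz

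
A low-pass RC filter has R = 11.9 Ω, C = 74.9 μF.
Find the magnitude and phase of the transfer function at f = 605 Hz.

Step 1 — Angular frequency: ω = 2π·605 = 3801 rad/s.
Step 2 — Transfer function: H(jω) = 1/(1 + jωRC).
Step 3 — Denominator: 1 + jωRC = 1 + j·3801·11.9·7.49e-05 = 1 + j3.388.
Step 4 — H = 0.08013 - j0.2715.
Step 5 — Magnitude: |H| = 0.2831 (-11.0 dB); phase: φ = -73.6°.

|H| = 0.2831 (-11.0 dB), φ = -73.6°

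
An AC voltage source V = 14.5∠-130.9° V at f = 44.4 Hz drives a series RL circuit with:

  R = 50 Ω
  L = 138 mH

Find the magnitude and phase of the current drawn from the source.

Step 1 — Angular frequency: ω = 2π·f = 2π·44.4 = 279 rad/s.
Step 2 — Component impedances:
  R: Z = R = 50 Ω
  L: Z = jωL = j·279·0.138 = 0 + j38.5 Ω
Step 3 — Series combination: Z_total = R + L = 50 + j38.5 Ω = 63.1∠37.6° Ω.
Step 4 — Source phasor: V = 14.5∠-130.9° V = -9.494 - j10.96 V.
Step 5 — Ohm's law: I = V / Z_total = (-9.494 - j10.96) / (50 + j38.5) = -0.2252 - j0.04583 A.
Step 6 — Convert to polar: |I| = 0.2298 A, ∠I = -168.5°.

I = 0.2298∠-168.5° A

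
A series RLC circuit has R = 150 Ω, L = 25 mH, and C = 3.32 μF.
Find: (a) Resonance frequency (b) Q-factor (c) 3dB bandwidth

Step 1 — Resonance condition Im(Z)=0 gives ω₀ = 1/√(LC).
Step 2 — ω₀ = 1/√(0.025·3.32e-06) = 3471 rad/s.
Step 3 — f₀ = ω₀/(2π) = 552.4 Hz.
Step 4 — Series Q: Q = ω₀L/R = 3471·0.025/150 = 0.5785.
Step 5 — 3dB bandwidth: Δω = ω₀/Q = 6000 rad/s; BW = Δω/(2π) = 954.9 Hz.

(a) f₀ = 552.4 Hz  (b) Q = 0.5785  (c) BW = 954.9 Hz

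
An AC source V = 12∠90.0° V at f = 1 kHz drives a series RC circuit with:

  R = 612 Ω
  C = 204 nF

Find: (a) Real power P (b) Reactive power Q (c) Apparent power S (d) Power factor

Step 1 — Angular frequency: ω = 2π·f = 2π·1000 = 6283 rad/s.
Step 2 — Component impedances:
  R: Z = R = 612 Ω
  C: Z = 1/(jωC) = -j/(ω·C) = 0 - j780.2 Ω
Step 3 — Series combination: Z_total = R + C = 612 - j780.2 Ω = 991.6∠-51.9° Ω.
Step 4 — Source phasor: V = 12∠90.0° V = 0 + j12 V.
Step 5 — Current: I = V / Z = -0.009522 + j0.007469 A = 0.0121∠141.9° A.
Step 6 — Complex power: S = V·I* = 0.08963 - j0.1143 VA.
Step 7 — Real power: P = Re(S) = 0.08963 W.
Step 8 — Reactive power: Q = Im(S) = -0.1143 VAR.
Step 9 — Apparent power: |S| = 0.1452 VA.
Step 10 — Power factor: PF = P/|S| = 0.6172 (leading).

(a) P = 0.08963 W  (b) Q = -0.1143 VAR  (c) S = 0.1452 VA  (d) PF = 0.6172 (leading)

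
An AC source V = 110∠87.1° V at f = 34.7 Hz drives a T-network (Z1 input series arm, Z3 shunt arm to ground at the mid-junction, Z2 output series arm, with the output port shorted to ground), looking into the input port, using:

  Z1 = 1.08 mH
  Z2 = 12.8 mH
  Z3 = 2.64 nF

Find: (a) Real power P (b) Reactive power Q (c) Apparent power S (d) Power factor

Step 1 — Angular frequency: ω = 2π·f = 2π·34.7 = 218 rad/s.
Step 2 — Component impedances:
  Z1: Z = jωL = j·218·0.00108 = 0 + j0.2355 Ω
  Z2: Z = jωL = j·218·0.0128 = 0 + j2.791 Ω
  Z3: Z = 1/(jωC) = -j/(ω·C) = 0 - j1.737e+06 Ω
Step 3 — With the output port shorted to ground, the output series arm Z2 runs from the junction to ground; the shunt arm Z3 also runs from the junction to ground. They appear in parallel: Z3 || Z2 = 0 + j2.791 Ω.
Step 4 — Series with input arm Z1: Z_in = Z1 + (Z3 || Z2) = 0 + j3.026 Ω = 3.026∠90.0° Ω.
Step 5 — Source phasor: V = 110∠87.1° V = 5.565 + j109.9 V.
Step 6 — Current: I = V / Z = 36.3 - j1.839 A = 36.35∠-2.9° A.
Step 7 — Complex power: S = V·I* = 0 + j3998 VA.
Step 8 — Real power: P = Re(S) = 0 W.
Step 9 — Reactive power: Q = Im(S) = 3998 VAR.
Step 10 — Apparent power: |S| = 3998 VA.
Step 11 — Power factor: PF = P/|S| = 0 (lagging).

(a) P = 0 W  (b) Q = 3998 VAR  (c) S = 3998 VA  (d) PF = 0 (lagging)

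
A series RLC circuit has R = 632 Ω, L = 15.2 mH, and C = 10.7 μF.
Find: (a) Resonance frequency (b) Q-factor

Step 1 — Resonance condition Im(Z)=0 gives ω₀ = 1/√(LC).
Step 2 — ω₀ = 1/√(0.0152·1.07e-05) = 2480 rad/s.
Step 3 — f₀ = ω₀/(2π) = 394.6 Hz.
Step 4 — Series Q: Q = ω₀L/R = 2480·0.0152/632 = 0.05964.

(a) f₀ = 394.6 Hz  (b) Q = 0.05964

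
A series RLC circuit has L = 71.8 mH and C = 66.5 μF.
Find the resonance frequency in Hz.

Step 1 — Resonance condition Im(Z)=0 gives ω₀ = 1/√(LC).
Step 2 — ω₀ = 1/√(0.0718·6.65e-05) = 457.6 rad/s.
Step 3 — f₀ = ω₀/(2π) = 72.84 Hz.

f₀ = 72.84 Hz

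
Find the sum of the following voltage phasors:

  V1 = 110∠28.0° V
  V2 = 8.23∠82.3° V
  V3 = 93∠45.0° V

Step 1 — Convert each phasor to rectangular form:
  V1 = 110·(cos(28.0°) + j·sin(28.0°)) = 97.12 + j51.64 V
  V2 = 8.23·(cos(82.3°) + j·sin(82.3°)) = 1.103 + j8.156 V
  V3 = 93·(cos(45.0°) + j·sin(45.0°)) = 65.76 + j65.76 V
Step 2 — Sum components: V_total = 164 + j125.6 V.
Step 3 — Convert to polar: |V_total| = 206.5 V, ∠V_total = 37.4°.

V_total = 206.5∠37.4° V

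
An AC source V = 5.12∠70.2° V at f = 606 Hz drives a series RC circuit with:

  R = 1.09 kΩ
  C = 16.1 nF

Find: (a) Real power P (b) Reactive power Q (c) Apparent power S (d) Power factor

Step 1 — Angular frequency: ω = 2π·f = 2π·606 = 3808 rad/s.
Step 2 — Component impedances:
  R: Z = R = 1090 Ω
  C: Z = 1/(jωC) = -j/(ω·C) = 0 - j1.631e+04 Ω
Step 3 — Series combination: Z_total = R + C = 1090 - j1.631e+04 Ω = 1.635e+04∠-86.2° Ω.
Step 4 — Source phasor: V = 5.12∠70.2° V = 1.734 + j4.817 V.
Step 5 — Current: I = V / Z = -0.0002869 + j0.0001255 A = 0.0003132∠156.4° A.
Step 6 — Complex power: S = V·I* = 0.0001069 - j0.0016 VA.
Step 7 — Real power: P = Re(S) = 0.0001069 W.
Step 8 — Reactive power: Q = Im(S) = -0.0016 VAR.
Step 9 — Apparent power: |S| = 0.001603 VA.
Step 10 — Power factor: PF = P/|S| = 0.06667 (leading).

(a) P = 0.0001069 W  (b) Q = -0.0016 VAR  (c) S = 0.001603 VA  (d) PF = 0.06667 (leading)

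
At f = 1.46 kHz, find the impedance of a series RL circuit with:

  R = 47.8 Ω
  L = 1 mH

Step 1 — Angular frequency: ω = 2π·f = 2π·1460 = 9173 rad/s.
Step 2 — Component impedances:
  R: Z = R = 47.8 Ω
  L: Z = jωL = j·9173·0.001 = 0 + j9.173 Ω
Step 3 — Series combination: Z_total = R + L = 47.8 + j9.173 Ω = 48.67∠10.9° Ω.

Z = 47.8 + j9.173 Ω = 48.67∠10.9° Ω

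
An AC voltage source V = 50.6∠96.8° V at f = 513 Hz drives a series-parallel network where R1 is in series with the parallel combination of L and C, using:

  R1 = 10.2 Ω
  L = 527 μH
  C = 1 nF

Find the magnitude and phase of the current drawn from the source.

Step 1 — Angular frequency: ω = 2π·f = 2π·513 = 3223 rad/s.
Step 2 — Component impedances:
  R1: Z = R = 10.2 Ω
  L: Z = jωL = j·3223·0.000527 = 0 + j1.699 Ω
  C: Z = 1/(jωC) = -j/(ω·C) = 0 - j3.102e+05 Ω
Step 3 — Parallel branch: L || C = 1/(1/L + 1/C) = 0 + j1.699 Ω.
Step 4 — Series with R1: Z_total = R1 + (L || C) = 10.2 + j1.699 Ω = 10.34∠9.5° Ω.
Step 5 — Source phasor: V = 50.6∠96.8° V = -5.991 + j50.24 V.
Step 6 — Ohm's law: I = V / Z_total = (-5.991 + j50.24) / (10.2 + j1.699) = 0.2267 + j4.888 A.
Step 7 — Convert to polar: |I| = 4.893 A, ∠I = 87.3°.

I = 4.893∠87.3° A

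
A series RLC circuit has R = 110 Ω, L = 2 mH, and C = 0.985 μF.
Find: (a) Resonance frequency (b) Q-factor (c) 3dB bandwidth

Step 1 — Resonance: ω₀ = 1/√(LC) = 1/√(0.002·9.85e-07) = 2.253e+04 rad/s.
Step 2 — f₀ = ω₀/(2π) = 3586 Hz.
Step 3 — Series Q: Q = ω₀L/R = 2.253e+04·0.002/110 = 0.4096.
Step 4 — Bandwidth: Δω = ω₀/Q = 5.5e+04 rad/s; BW = Δω/(2π) = 8754 Hz.

(a) f₀ = 3586 Hz  (b) Q = 0.4096  (c) BW = 8754 Hz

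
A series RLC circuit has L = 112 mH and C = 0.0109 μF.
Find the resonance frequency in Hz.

Step 1 — Resonance condition Im(Z)=0 gives ω₀ = 1/√(LC).
Step 2 — ω₀ = 1/√(0.112·1.09e-08) = 2.862e+04 rad/s.
Step 3 — f₀ = ω₀/(2π) = 4555 Hz.

f₀ = 4555 Hz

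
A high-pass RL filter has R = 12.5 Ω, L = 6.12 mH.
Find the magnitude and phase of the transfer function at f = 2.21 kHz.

Step 1 — Angular frequency: ω = 2π·2210 = 1.389e+04 rad/s.
Step 2 — Transfer function: H(jω) = jωL/(R + jωL).
Step 3 — Numerator jωL = j·84.98; denominator R + jωL = 12.5 + j84.98.
Step 4 — H = 0.9788 + j0.144.
Step 5 — Magnitude: |H| = 0.9894 (-0.1 dB); phase: φ = 8.4°.

|H| = 0.9894 (-0.1 dB), φ = 8.4°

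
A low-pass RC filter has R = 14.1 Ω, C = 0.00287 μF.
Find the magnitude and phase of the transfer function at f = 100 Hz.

Step 1 — Angular frequency: ω = 2π·100 = 628.3 rad/s.
Step 2 — Transfer function: H(jω) = 1/(1 + jωRC).
Step 3 — Denominator: 1 + jωRC = 1 + j·628.3·14.1·2.87e-09 = 1 + j2.543e-05.
Step 4 — H = 1 - j2.543e-05.
Step 5 — Magnitude: |H| = 1 (-0.0 dB); phase: φ = -0.0°.

|H| = 1 (-0.0 dB), φ = -0.0°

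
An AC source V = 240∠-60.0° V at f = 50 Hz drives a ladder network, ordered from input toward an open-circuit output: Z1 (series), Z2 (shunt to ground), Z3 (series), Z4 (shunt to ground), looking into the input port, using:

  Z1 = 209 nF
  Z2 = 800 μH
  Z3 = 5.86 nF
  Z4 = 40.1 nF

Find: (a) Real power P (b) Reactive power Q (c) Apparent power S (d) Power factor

Step 1 — Angular frequency: ω = 2π·f = 2π·50 = 314.2 rad/s.
Step 2 — Component impedances:
  Z1: Z = 1/(jωC) = -j/(ω·C) = 0 - j1.523e+04 Ω
  Z2: Z = jωL = j·314.2·0.0008 = 0 + j0.2513 Ω
  Z3: Z = 1/(jωC) = -j/(ω·C) = 0 - j5.432e+05 Ω
  Z4: Z = 1/(jωC) = -j/(ω·C) = 0 - j7.938e+04 Ω
Step 3 — Ladder network (open output): work backward from the far end, alternating series and parallel combinations. Z_in = 0 - j1.523e+04 Ω = 1.523e+04∠-90.0° Ω.
Step 4 — Source phasor: V = 240∠-60.0° V = 120 - j207.8 V.
Step 5 — Current: I = V / Z = 0.01365 + j0.007879 A = 0.01576∠30.0° A.
Step 6 — Complex power: S = V·I* = 0 - j3.782 VA.
Step 7 — Real power: P = Re(S) = 0 W.
Step 8 — Reactive power: Q = Im(S) = -3.782 VAR.
Step 9 — Apparent power: |S| = 3.782 VA.
Step 10 — Power factor: PF = P/|S| = 0 (leading).

(a) P = 0 W  (b) Q = -3.782 VAR  (c) S = 3.782 VA  (d) PF = 0 (leading)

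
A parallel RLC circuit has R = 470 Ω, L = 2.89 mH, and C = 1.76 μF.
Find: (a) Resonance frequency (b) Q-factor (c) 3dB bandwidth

Step 1 — Resonance: ω₀ = 1/√(LC) = 1/√(0.00289·1.76e-06) = 1.402e+04 rad/s.
Step 2 — f₀ = ω₀/(2π) = 2232 Hz.
Step 3 — Parallel Q: Q = R/(ω₀L) = 470/(1.402e+04·0.00289) = 11.6.
Step 4 — Bandwidth: Δω = ω₀/Q = 1209 rad/s; BW = Δω/(2π) = 192.4 Hz.

(a) f₀ = 2232 Hz  (b) Q = 11.6  (c) BW = 192.4 Hz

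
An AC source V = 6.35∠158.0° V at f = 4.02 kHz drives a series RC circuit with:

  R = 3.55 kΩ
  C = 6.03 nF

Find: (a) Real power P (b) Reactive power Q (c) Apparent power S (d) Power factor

Step 1 — Angular frequency: ω = 2π·f = 2π·4020 = 2.526e+04 rad/s.
Step 2 — Component impedances:
  R: Z = R = 3550 Ω
  C: Z = 1/(jωC) = -j/(ω·C) = 0 - j6566 Ω
Step 3 — Series combination: Z_total = R + C = 3550 - j6566 Ω = 7464∠-61.6° Ω.
Step 4 — Source phasor: V = 6.35∠158.0° V = -5.888 + j2.379 V.
Step 5 — Current: I = V / Z = -0.0006555 - j0.0005423 A = 0.0008508∠-140.4° A.
Step 6 — Complex power: S = V·I* = 0.002569 - j0.004752 VA.
Step 7 — Real power: P = Re(S) = 0.002569 W.
Step 8 — Reactive power: Q = Im(S) = -0.004752 VAR.
Step 9 — Apparent power: |S| = 0.005402 VA.
Step 10 — Power factor: PF = P/|S| = 0.4756 (leading).

(a) P = 0.002569 W  (b) Q = -0.004752 VAR  (c) S = 0.005402 VA  (d) PF = 0.4756 (leading)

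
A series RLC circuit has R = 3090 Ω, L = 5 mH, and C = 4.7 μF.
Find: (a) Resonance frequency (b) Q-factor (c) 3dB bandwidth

Step 1 — Resonance condition Im(Z)=0 gives ω₀ = 1/√(LC).
Step 2 — ω₀ = 1/√(0.005·4.7e-06) = 6523 rad/s.
Step 3 — f₀ = ω₀/(2π) = 1038 Hz.
Step 4 — Series Q: Q = ω₀L/R = 6523·0.005/3090 = 0.01056.
Step 5 — 3dB bandwidth: Δω = ω₀/Q = 6.18e+05 rad/s; BW = Δω/(2π) = 9.836e+04 Hz.

(a) f₀ = 1038 Hz  (b) Q = 0.01056  (c) BW = 9.836e+04 Hz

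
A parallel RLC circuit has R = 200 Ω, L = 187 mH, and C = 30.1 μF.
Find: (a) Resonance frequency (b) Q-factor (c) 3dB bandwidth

Step 1 — Resonance: ω₀ = 1/√(LC) = 1/√(0.187·3.01e-05) = 421.5 rad/s.
Step 2 — f₀ = ω₀/(2π) = 67.08 Hz.
Step 3 — Parallel Q: Q = R/(ω₀L) = 200/(421.5·0.187) = 2.537.
Step 4 — Bandwidth: Δω = ω₀/Q = 166.1 rad/s; BW = Δω/(2π) = 26.44 Hz.

(a) f₀ = 67.08 Hz  (b) Q = 2.537  (c) BW = 26.44 Hz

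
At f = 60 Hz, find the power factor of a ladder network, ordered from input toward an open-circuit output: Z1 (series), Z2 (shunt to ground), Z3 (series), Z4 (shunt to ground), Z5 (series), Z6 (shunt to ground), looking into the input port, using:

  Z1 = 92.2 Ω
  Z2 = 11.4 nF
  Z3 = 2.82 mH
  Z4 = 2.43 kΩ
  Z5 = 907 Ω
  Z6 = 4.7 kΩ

Step 1 — Angular frequency: ω = 2π·f = 2π·60 = 377 rad/s.
Step 2 — Component impedances:
  Z1: Z = R = 92.2 Ω
  Z2: Z = 1/(jωC) = -j/(ω·C) = 0 - j2.327e+05 Ω
  Z3: Z = jωL = j·377·0.00282 = 0 + j1.063 Ω
  Z4: Z = R = 2430 Ω
  Z5: Z = R = 907 Ω
  Z6: Z = R = 4700 Ω
Step 3 — Ladder network (open output): work backward from the far end, alternating series and parallel combinations. Z_in = 1787 - j11.29 Ω = 1787∠-0.4° Ω.
Step 4 — Power factor: PF = cos(φ) = Re(Z)/|Z| = 1787/1787 = 1.
Step 5 — Type: Im(Z) = -11.29 ⇒ leading (phase φ = -0.4°).

PF = 1 (leading, φ = -0.4°)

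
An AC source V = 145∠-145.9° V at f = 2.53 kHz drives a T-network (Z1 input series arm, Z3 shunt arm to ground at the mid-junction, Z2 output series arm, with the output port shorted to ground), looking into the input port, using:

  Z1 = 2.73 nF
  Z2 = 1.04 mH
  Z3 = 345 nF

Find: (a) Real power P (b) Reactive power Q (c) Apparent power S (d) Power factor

Step 1 — Angular frequency: ω = 2π·f = 2π·2530 = 1.59e+04 rad/s.
Step 2 — Component impedances:
  Z1: Z = 1/(jωC) = -j/(ω·C) = 0 - j2.304e+04 Ω
  Z2: Z = jωL = j·1.59e+04·0.00104 = 0 + j16.53 Ω
  Z3: Z = 1/(jωC) = -j/(ω·C) = 0 - j182.3 Ω
Step 3 — With the output port shorted to ground, the output series arm Z2 runs from the junction to ground; the shunt arm Z3 also runs from the junction to ground. They appear in parallel: Z3 || Z2 = 0 + j18.18 Ω.
Step 4 — Series with input arm Z1: Z_in = Z1 + (Z3 || Z2) = 0 - j2.302e+04 Ω = 2.302e+04∠-90.0° Ω.
Step 5 — Source phasor: V = 145∠-145.9° V = -120.1 - j81.29 V.
Step 6 — Current: I = V / Z = 0.003531 - j0.005215 A = 0.006298∠-55.9° A.
Step 7 — Complex power: S = V·I* = 0 - j0.9131 VA.
Step 8 — Real power: P = Re(S) = 0 W.
Step 9 — Reactive power: Q = Im(S) = -0.9131 VAR.
Step 10 — Apparent power: |S| = 0.9131 VA.
Step 11 — Power factor: PF = P/|S| = 0 (leading).

(a) P = 0 W  (b) Q = -0.9131 VAR  (c) S = 0.9131 VA  (d) PF = 0 (leading)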